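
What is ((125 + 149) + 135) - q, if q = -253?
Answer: 662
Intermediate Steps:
((125 + 149) + 135) - q = ((125 + 149) + 135) - 1*(-253) = (274 + 135) + 253 = 409 + 253 = 662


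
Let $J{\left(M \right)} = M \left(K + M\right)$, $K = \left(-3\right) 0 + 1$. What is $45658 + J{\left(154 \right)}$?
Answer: $69528$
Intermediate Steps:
$K = 1$ ($K = 0 + 1 = 1$)
$J{\left(M \right)} = M \left(1 + M\right)$
$45658 + J{\left(154 \right)} = 45658 + 154 \left(1 + 154\right) = 45658 + 154 \cdot 155 = 45658 + 23870 = 69528$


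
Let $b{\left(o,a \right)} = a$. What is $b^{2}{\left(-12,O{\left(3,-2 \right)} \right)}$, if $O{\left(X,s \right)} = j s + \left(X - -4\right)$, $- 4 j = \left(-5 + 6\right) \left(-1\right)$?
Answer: $\frac{169}{4} \approx 42.25$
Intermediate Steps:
$j = \frac{1}{4}$ ($j = - \frac{\left(-5 + 6\right) \left(-1\right)}{4} = - \frac{1 \left(-1\right)}{4} = \left(- \frac{1}{4}\right) \left(-1\right) = \frac{1}{4} \approx 0.25$)
$O{\left(X,s \right)} = 4 + X + \frac{s}{4}$ ($O{\left(X,s \right)} = \frac{s}{4} + \left(X - -4\right) = \frac{s}{4} + \left(X + 4\right) = \frac{s}{4} + \left(4 + X\right) = 4 + X + \frac{s}{4}$)
$b^{2}{\left(-12,O{\left(3,-2 \right)} \right)} = \left(4 + 3 + \frac{1}{4} \left(-2\right)\right)^{2} = \left(4 + 3 - \frac{1}{2}\right)^{2} = \left(\frac{13}{2}\right)^{2} = \frac{169}{4}$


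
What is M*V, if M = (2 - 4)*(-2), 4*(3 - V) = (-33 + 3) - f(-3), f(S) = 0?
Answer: 42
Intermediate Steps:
V = 21/2 (V = 3 - ((-33 + 3) - 1*0)/4 = 3 - (-30 + 0)/4 = 3 - 1/4*(-30) = 3 + 15/2 = 21/2 ≈ 10.500)
M = 4 (M = -2*(-2) = 4)
M*V = 4*(21/2) = 42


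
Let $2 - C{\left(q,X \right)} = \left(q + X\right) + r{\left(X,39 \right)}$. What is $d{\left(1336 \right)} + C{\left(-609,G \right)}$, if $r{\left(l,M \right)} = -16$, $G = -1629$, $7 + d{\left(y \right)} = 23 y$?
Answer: $32977$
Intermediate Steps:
$d{\left(y \right)} = -7 + 23 y$
$C{\left(q,X \right)} = 18 - X - q$ ($C{\left(q,X \right)} = 2 - \left(\left(q + X\right) - 16\right) = 2 - \left(\left(X + q\right) - 16\right) = 2 - \left(-16 + X + q\right) = 18 - X - q$)
$d{\left(1336 \right)} + C{\left(-609,G \right)} = \left(-7 + 23 \cdot 1336\right) - -2256 = \left(-7 + 30728\right) + \left(18 + 1629 + 609\right) = 30721 + 2256 = 32977$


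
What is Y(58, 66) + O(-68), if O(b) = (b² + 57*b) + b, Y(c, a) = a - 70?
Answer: 676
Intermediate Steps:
Y(c, a) = -70 + a
O(b) = b² + 58*b
Y(58, 66) + O(-68) = (-70 + 66) - 68*(58 - 68) = -4 - 68*(-10) = -4 + 680 = 676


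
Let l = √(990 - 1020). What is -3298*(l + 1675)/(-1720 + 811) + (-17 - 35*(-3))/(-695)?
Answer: 3839204258/631755 + 3298*I*√30/909 ≈ 6077.0 + 19.872*I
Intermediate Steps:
l = I*√30 (l = √(-30) = I*√30 ≈ 5.4772*I)
-3298*(l + 1675)/(-1720 + 811) + (-17 - 35*(-3))/(-695) = -3298*(I*√30 + 1675)/(-1720 + 811) + (-17 - 35*(-3))/(-695) = -(-5524150/909 - 3298*I*√30/909) + (-17 + 105)*(-1/695) = -3298*(-1675/909 - I*√30/909) + 88*(-1/695) = (5524150/909 + 3298*I*√30/909) - 88/695 = 3839204258/631755 + 3298*I*√30/909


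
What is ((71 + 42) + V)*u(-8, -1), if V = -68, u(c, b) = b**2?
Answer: 45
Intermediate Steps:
((71 + 42) + V)*u(-8, -1) = ((71 + 42) - 68)*(-1)**2 = (113 - 68)*1 = 45*1 = 45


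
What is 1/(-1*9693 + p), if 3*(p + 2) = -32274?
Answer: -1/20453 ≈ -4.8893e-5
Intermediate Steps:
p = -10760 (p = -2 + (⅓)*(-32274) = -2 - 10758 = -10760)
1/(-1*9693 + p) = 1/(-1*9693 - 10760) = 1/(-9693 - 10760) = 1/(-20453) = -1/20453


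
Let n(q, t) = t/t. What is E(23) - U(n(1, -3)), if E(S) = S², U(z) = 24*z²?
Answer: 505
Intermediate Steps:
n(q, t) = 1
E(23) - U(n(1, -3)) = 23² - 24*1² = 529 - 24 = 505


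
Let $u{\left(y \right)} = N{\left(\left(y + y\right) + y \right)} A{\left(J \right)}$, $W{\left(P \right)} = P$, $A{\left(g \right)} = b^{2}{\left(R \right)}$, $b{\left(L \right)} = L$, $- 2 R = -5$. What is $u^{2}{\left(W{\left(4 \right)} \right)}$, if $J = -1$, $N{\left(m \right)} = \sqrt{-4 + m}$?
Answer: $\frac{625}{2} \approx 312.5$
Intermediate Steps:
$R = \frac{5}{2}$ ($R = \left(- \frac{1}{2}\right) \left(-5\right) = \frac{5}{2} \approx 2.5$)
$A{\left(g \right)} = \frac{25}{4}$ ($A{\left(g \right)} = \left(\frac{5}{2}\right)^{2} = \frac{25}{4}$)
$u{\left(y \right)} = \frac{25 \sqrt{-4 + 3 y}}{4}$ ($u{\left(y \right)} = \sqrt{-4 + \left(\left(y + y\right) + y\right)} \frac{25}{4} = \sqrt{-4 + \left(2 y + y\right)} \frac{25}{4} = \sqrt{-4 + 3 y} \frac{25}{4} = \frac{25 \sqrt{-4 + 3 y}}{4}$)
$u^{2}{\left(W{\left(4 \right)} \right)} = \left(\frac{25 \sqrt{-4 + 3 \cdot 4}}{4}\right)^{2} = \left(\frac{25 \sqrt{-4 + 12}}{4}\right)^{2} = \left(\frac{25 \sqrt{8}}{4}\right)^{2} = \left(\frac{25 \cdot 2 \sqrt{2}}{4}\right)^{2} = \left(\frac{25 \sqrt{2}}{2}\right)^{2} = \frac{625}{2}$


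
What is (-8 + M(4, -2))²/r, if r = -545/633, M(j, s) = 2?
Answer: -22788/545 ≈ -41.813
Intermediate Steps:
r = -545/633 (r = -545*1/633 = -545/633 ≈ -0.86098)
(-8 + M(4, -2))²/r = (-8 + 2)²/(-545/633) = (-6)²*(-633/545) = 36*(-633/545) = -22788/545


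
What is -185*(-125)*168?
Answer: 3885000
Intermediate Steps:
-185*(-125)*168 = 23125*168 = 3885000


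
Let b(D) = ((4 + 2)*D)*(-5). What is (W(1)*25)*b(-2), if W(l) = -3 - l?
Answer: -6000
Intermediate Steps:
b(D) = -30*D (b(D) = (6*D)*(-5) = -30*D)
(W(1)*25)*b(-2) = ((-3 - 1*1)*25)*(-30*(-2)) = ((-3 - 1)*25)*60 = -4*25*60 = -100*60 = -6000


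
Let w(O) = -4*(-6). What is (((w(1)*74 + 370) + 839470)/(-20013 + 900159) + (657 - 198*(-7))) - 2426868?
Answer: -1067099591417/440073 ≈ -2.4248e+6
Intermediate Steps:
w(O) = 24
(((w(1)*74 + 370) + 839470)/(-20013 + 900159) + (657 - 198*(-7))) - 2426868 = (((24*74 + 370) + 839470)/(-20013 + 900159) + (657 - 198*(-7))) - 2426868 = (((1776 + 370) + 839470)/880146 + (657 + 1386)) - 2426868 = ((2146 + 839470)*(1/880146) + 2043) - 2426868 = (841616*(1/880146) + 2043) - 2426868 = (420808/440073 + 2043) - 2426868 = 899489947/440073 - 2426868 = -1067099591417/440073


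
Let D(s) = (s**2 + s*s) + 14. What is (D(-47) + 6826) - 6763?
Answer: 4495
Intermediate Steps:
D(s) = 14 + 2*s**2 (D(s) = (s**2 + s**2) + 14 = 2*s**2 + 14 = 14 + 2*s**2)
(D(-47) + 6826) - 6763 = ((14 + 2*(-47)**2) + 6826) - 6763 = ((14 + 2*2209) + 6826) - 6763 = ((14 + 4418) + 6826) - 6763 = (4432 + 6826) - 6763 = 11258 - 6763 = 4495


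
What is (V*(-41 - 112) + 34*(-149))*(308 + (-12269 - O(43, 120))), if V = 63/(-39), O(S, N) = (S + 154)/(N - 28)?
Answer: 68947650805/1196 ≈ 5.7649e+7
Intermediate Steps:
O(S, N) = (154 + S)/(-28 + N)
V = -21/13 (V = 63*(-1/39) = -21/13 ≈ -1.6154)
(V*(-41 - 112) + 34*(-149))*(308 + (-12269 - O(43, 120))) = (-21*(-41 - 112)/13 + 34*(-149))*(308 + (-12269 - (154 + 43)/(-28 + 120))) = (-21/13*(-153) - 5066)*(308 + (-12269 - 197/92)) = (3213/13 - 5066)*(308 + (-12269 - 197/92)) = -62645*(308 + (-12269 - 1*197/92))/13 = -62645*(308 + (-12269 - 197/92))/13 = -62645*(308 - 1128945/92)/13 = -62645/13*(-1100609/92) = 68947650805/1196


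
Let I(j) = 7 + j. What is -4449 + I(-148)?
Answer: -4590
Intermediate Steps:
-4449 + I(-148) = -4449 + (7 - 148) = -4449 - 141 = -4590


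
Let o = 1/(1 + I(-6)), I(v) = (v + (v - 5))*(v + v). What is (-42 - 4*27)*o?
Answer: -30/41 ≈ -0.73171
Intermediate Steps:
I(v) = 2*v*(-5 + 2*v) (I(v) = (v + (-5 + v))*(2*v) = (-5 + 2*v)*(2*v) = 2*v*(-5 + 2*v))
o = 1/205 (o = 1/(1 + 2*(-6)*(-5 + 2*(-6))) = 1/(1 + 2*(-6)*(-5 - 12)) = 1/(1 + 2*(-6)*(-17)) = 1/(1 + 204) = 1/205 ≈ 0.0048781)
(-42 - 4*27)*o = (-42 - 4*27)*(1/205) = (-42 - 108)*(1/205) = -150*1/205 = -30/41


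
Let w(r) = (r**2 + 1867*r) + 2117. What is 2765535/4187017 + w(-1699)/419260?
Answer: -5353303451/351089749484 ≈ -0.015248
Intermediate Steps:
w(r) = 2117 + r**2 + 1867*r
2765535/4187017 + w(-1699)/419260 = 2765535/4187017 + (2117 + (-1699)**2 + 1867*(-1699))/419260 = 2765535*(1/4187017) + (2117 + 2886601 - 3172033)*(1/419260) = 2765535/4187017 - 283315*1/419260 = 2765535/4187017 - 56663/83852 = -5353303451/351089749484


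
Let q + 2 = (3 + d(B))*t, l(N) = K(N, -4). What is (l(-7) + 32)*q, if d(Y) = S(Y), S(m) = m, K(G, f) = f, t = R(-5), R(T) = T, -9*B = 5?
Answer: -3584/9 ≈ -398.22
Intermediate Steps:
B = -5/9 (B = -1/9*5 = -5/9 ≈ -0.55556)
t = -5
l(N) = -4
d(Y) = Y
q = -128/9 (q = -2 + (3 - 5/9)*(-5) = -2 + (22/9)*(-5) = -2 - 110/9 = -128/9 ≈ -14.222)
(l(-7) + 32)*q = (-4 + 32)*(-128/9) = 28*(-128/9) = -3584/9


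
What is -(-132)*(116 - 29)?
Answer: 11484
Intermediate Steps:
-(-132)*(116 - 29) = -(-132)*87 = -1*(-11484) = 11484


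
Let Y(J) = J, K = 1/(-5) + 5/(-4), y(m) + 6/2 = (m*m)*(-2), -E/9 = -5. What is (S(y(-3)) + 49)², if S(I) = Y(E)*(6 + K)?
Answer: 1030225/16 ≈ 64389.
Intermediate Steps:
E = 45 (E = -9*(-5) = 45)
y(m) = -3 - 2*m² (y(m) = -3 + (m*m)*(-2) = -3 + m²*(-2) = -3 - 2*m²)
K = -29/20 (K = 1*(-⅕) + 5*(-¼) = -⅕ - 5/4 = -29/20 ≈ -1.4500)
S(I) = 819/4 (S(I) = 45*(6 - 29/20) = 45*(91/20) = 819/4)
(S(y(-3)) + 49)² = (819/4 + 49)² = (1015/4)² = 1030225/16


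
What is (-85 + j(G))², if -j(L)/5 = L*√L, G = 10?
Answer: 32225 + 8500*√10 ≈ 59104.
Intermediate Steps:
j(L) = -5*L^(3/2) (j(L) = -5*L*√L = -5*L^(3/2))
(-85 + j(G))² = (-85 - 50*√10)²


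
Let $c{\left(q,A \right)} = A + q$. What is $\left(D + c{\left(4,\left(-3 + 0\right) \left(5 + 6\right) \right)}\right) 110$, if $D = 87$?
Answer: $6380$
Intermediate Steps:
$\left(D + c{\left(4,\left(-3 + 0\right) \left(5 + 6\right) \right)}\right) 110 = \left(87 + \left(\left(-3 + 0\right) \left(5 + 6\right) + 4\right)\right) 110 = \left(87 + \left(\left(-3\right) 11 + 4\right)\right) 110 = \left(87 + \left(-33 + 4\right)\right) 110 = \left(87 - 29\right) 110 = 58 \cdot 110 = 6380$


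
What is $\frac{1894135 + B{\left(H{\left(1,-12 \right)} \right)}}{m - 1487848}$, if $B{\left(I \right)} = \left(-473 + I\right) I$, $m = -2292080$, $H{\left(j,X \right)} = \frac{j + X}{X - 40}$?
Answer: $- \frac{5121470605}{10220925312} \approx -0.50108$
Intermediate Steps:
$H{\left(j,X \right)} = \frac{X + j}{-40 + X}$
$B{\left(I \right)} = I \left(-473 + I\right)$
$\frac{1894135 + B{\left(H{\left(1,-12 \right)} \right)}}{m - 1487848} = \frac{1894135 + \frac{-12 + 1}{-40 - 12} \left(-473 + \frac{-12 + 1}{-40 - 12}\right)}{-2292080 - 1487848} = \frac{1894135 + \frac{1}{-52} \left(-11\right) \left(-473 + \frac{1}{-52} \left(-11\right)\right)}{-3779928} = \left(1894135 + \left(- \frac{1}{52}\right) \left(-11\right) \left(-473 - - \frac{11}{52}\right)\right) \left(- \frac{1}{3779928}\right) = \left(1894135 + \frac{11 \left(-473 + \frac{11}{52}\right)}{52}\right) \left(- \frac{1}{3779928}\right) = \left(1894135 + \frac{11}{52} \left(- \frac{24585}{52}\right)\right) \left(- \frac{1}{3779928}\right) = \left(1894135 - \frac{270435}{2704}\right) \left(- \frac{1}{3779928}\right) = \frac{5121470605}{2704} \left(- \frac{1}{3779928}\right) = - \frac{5121470605}{10220925312}$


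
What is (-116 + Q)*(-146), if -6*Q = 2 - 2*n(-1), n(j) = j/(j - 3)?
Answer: 33945/2 ≈ 16973.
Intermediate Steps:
n(j) = j/(-3 + j)
Q = -1/4 (Q = -(2 - (-2)/(-3 - 1))/6 = -(2 - (-2)/(-4))/6 = -(2 - (-2)*(-1)/4)/6 = -(2 - 2*1/4)/6 = -(2 - 1/2)/6 = -1/6*3/2 = -1/4 ≈ -0.25000)
(-116 + Q)*(-146) = (-116 - 1/4)*(-146) = -465/4*(-146) = 33945/2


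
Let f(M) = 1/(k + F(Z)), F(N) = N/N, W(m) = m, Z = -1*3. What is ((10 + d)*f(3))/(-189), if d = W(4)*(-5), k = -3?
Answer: -5/189 ≈ -0.026455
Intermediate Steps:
Z = -3
F(N) = 1
f(M) = -1/2 (f(M) = 1/(-3 + 1) = 1/(-2) = -1/2)
d = -20 (d = 4*(-5) = -20)
((10 + d)*f(3))/(-189) = ((10 - 20)*(-1/2))/(-189) = -10*(-1/2)*(-1/189) = 5*(-1/189) = -5/189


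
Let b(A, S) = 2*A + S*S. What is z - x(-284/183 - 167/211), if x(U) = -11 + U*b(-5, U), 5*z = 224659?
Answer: 12933874968554051833/287852920061985 ≈ 44932.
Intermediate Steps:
b(A, S) = S**2 + 2*A (b(A, S) = 2*A + S**2 = S**2 + 2*A)
z = 224659/5 (z = (1/5)*224659 = 224659/5 ≈ 44932.)
x(U) = -11 + U*(-10 + U**2) (x(U) = -11 + U*(U**2 + 2*(-5)) = -11 + U*(U**2 - 10) = -11 + U*(-10 + U**2))
z - x(-284/183 - 167/211) = 224659/5 - (-11 + (-284/183 - 167/211)*(-10 + (-284/183 - 167/211)**2)) = 224659/5 - (-11 - 90485*(-10 + (-90485/38613)**2)/38613) = 224659/5 - (-11 - 90485*(-10 + 8187535225/1490963769)/38613) = 224659/5 - (-11 - 90485/38613*(-6722102465/1490963769)) = 224659/5 - (-11 + 608249441545525/57570584012397) = 224659/5 - 1*(-25026982590842/57570584012397) = 224659/5 + 25026982590842/57570584012397 = 12933874968554051833/287852920061985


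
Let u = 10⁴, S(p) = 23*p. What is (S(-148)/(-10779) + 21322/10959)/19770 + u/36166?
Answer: 16640584856021/60157452711005 ≈ 0.27662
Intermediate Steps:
u = 10000
(S(-148)/(-10779) + 21322/10959)/19770 + u/36166 = ((23*(-148))/(-10779) + 21322/10959)/19770 + 10000/36166 = (-3404*(-1/10779) + 21322*(1/10959))*(1/19770) + 10000*(1/36166) = (3404/10779 + 21322/10959)*(1/19770) + 5000/18083 = (29681586/13125229)*(1/19770) + 5000/18083 = 4946931/43247629555 + 5000/18083 = 16640584856021/60157452711005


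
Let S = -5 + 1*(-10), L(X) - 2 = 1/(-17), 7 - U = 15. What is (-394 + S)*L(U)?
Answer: -13497/17 ≈ -793.94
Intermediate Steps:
U = -8 (U = 7 - 1*15 = 7 - 15 = -8)
L(X) = 33/17 (L(X) = 2 + 1/(-17) = 2 - 1/17 = 33/17)
S = -15 (S = -5 - 10 = -15)
(-394 + S)*L(U) = (-394 - 15)*(33/17) = -409*33/17 = -13497/17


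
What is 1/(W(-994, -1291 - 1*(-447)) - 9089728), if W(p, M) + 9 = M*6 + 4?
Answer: -1/9094797 ≈ -1.0995e-7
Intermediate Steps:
W(p, M) = -5 + 6*M (W(p, M) = -9 + (M*6 + 4) = -9 + (6*M + 4) = -9 + (4 + 6*M) = -5 + 6*M)
1/(W(-994, -1291 - 1*(-447)) - 9089728) = 1/((-5 + 6*(-1291 - 1*(-447))) - 9089728) = 1/((-5 + 6*(-1291 + 447)) - 9089728) = 1/((-5 + 6*(-844)) - 9089728) = 1/((-5 - 5064) - 9089728) = 1/(-5069 - 9089728) = 1/(-9094797) = -1/9094797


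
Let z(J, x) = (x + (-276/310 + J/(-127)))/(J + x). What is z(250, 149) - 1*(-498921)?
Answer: 3918685570904/7854315 ≈ 4.9892e+5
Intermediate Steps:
z(J, x) = (-138/155 + x - J/127)/(J + x) (z(J, x) = (x + (-276*1/310 + J*(-1/127)))/(J + x) = (x + (-138/155 - J/127))/(J + x) = (-138/155 + x - J/127)/(J + x))
z(250, 149) - 1*(-498921) = (-138/155 + 149 - 1/127*250)/(250 + 149) - 1*(-498921) = (-138/155 + 149 - 250/127)/399 + 498921 = (1/399)*(2876789/19685) + 498921 = 2876789/7854315 + 498921 = 3918685570904/7854315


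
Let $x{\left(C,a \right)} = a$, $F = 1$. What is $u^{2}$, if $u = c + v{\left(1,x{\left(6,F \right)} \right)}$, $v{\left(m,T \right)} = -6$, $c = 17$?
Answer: $121$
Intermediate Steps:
$u = 11$ ($u = 17 - 6 = 11$)
$u^{2} = 11^{2} = 121$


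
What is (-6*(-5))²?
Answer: 900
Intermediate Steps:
(-6*(-5))² = 30² = 900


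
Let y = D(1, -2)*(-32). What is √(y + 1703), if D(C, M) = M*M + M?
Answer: √1639 ≈ 40.485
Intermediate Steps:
D(C, M) = M + M² (D(C, M) = M² + M = M + M²)
y = -64 (y = -2*(1 - 2)*(-32) = -2*(-1)*(-32) = 2*(-32) = -64)
√(y + 1703) = √(-64 + 1703) = √1639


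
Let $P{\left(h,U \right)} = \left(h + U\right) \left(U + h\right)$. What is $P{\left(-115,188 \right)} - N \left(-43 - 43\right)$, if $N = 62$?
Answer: $10661$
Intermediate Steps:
$P{\left(h,U \right)} = \left(U + h\right)^{2}$ ($P{\left(h,U \right)} = \left(U + h\right) \left(U + h\right) = \left(U + h\right)^{2}$)
$P{\left(-115,188 \right)} - N \left(-43 - 43\right) = \left(188 - 115\right)^{2} - 62 \left(-43 - 43\right) = 73^{2} - 62 \left(-86\right) = 5329 - -5332 = 5329 + 5332 = 10661$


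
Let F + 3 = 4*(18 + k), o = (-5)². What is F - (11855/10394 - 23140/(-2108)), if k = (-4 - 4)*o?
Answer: -4070530253/5477638 ≈ -743.12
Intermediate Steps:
o = 25
k = -200 (k = (-4 - 4)*25 = -8*25 = -200)
F = -731 (F = -3 + 4*(18 - 200) = -3 + 4*(-182) = -3 - 728 = -731)
F - (11855/10394 - 23140/(-2108)) = -731 - (11855/10394 - 23140/(-2108)) = -731 - (11855*(1/10394) - 23140*(-1/2108)) = -731 - (11855/10394 + 5785/527) = -731 - 1*66376875/5477638 = -731 - 66376875/5477638 = -4070530253/5477638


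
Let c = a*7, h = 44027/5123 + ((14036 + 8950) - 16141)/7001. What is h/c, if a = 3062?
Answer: 171649981/384377240191 ≈ 0.00044657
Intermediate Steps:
h = 343299962/35866123 (h = 44027*(1/5123) + (22986 - 16141)*(1/7001) = 44027/5123 + 6845*(1/7001) = 44027/5123 + 6845/7001 = 343299962/35866123 ≈ 9.5717)
c = 21434 (c = 3062*7 = 21434)
h/c = (343299962/35866123)/21434 = (343299962/35866123)*(1/21434) = 171649981/384377240191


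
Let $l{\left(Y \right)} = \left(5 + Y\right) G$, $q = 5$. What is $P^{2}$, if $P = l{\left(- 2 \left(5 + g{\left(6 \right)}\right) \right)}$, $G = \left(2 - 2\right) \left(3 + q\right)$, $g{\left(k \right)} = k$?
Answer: $0$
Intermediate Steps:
$G = 0$ ($G = \left(2 - 2\right) \left(3 + 5\right) = 0 \cdot 8 = 0$)
$l{\left(Y \right)} = 0$ ($l{\left(Y \right)} = \left(5 + Y\right) 0 = 0$)
$P = 0$
$P^{2} = 0^{2} = 0$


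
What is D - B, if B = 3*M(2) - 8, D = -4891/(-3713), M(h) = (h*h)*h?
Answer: -54517/3713 ≈ -14.683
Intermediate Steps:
M(h) = h**3 (M(h) = h**2*h = h**3)
D = 4891/3713 (D = -4891*(-1/3713) = 4891/3713 ≈ 1.3173)
B = 16 (B = 3*2**3 - 8 = 3*8 - 8 = 24 - 8 = 16)
D - B = 4891/3713 - 1*16 = 4891/3713 - 16 = -54517/3713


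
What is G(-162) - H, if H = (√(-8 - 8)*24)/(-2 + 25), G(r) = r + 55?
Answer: -107 - 96*I/23 ≈ -107.0 - 4.1739*I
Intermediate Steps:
G(r) = 55 + r
H = 96*I/23 (H = (√(-16)*24)/23 = ((4*I)*24)*(1/23) = (96*I)*(1/23) = 96*I/23 ≈ 4.1739*I)
G(-162) - H = (55 - 162) - 96*I/23 = -107 - 96*I/23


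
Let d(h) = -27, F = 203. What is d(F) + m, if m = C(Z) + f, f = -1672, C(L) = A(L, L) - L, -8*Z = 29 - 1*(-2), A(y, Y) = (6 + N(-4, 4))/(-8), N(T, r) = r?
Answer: -13571/8 ≈ -1696.4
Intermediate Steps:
A(y, Y) = -5/4 (A(y, Y) = (6 + 4)/(-8) = 10*(-1/8) = -5/4)
Z = -31/8 (Z = -(29 - 1*(-2))/8 = -(29 + 2)/8 = -1/8*31 = -31/8 ≈ -3.8750)
C(L) = -5/4 - L
m = -13355/8 (m = (-5/4 - 1*(-31/8)) - 1672 = (-5/4 + 31/8) - 1672 = 21/8 - 1672 = -13355/8 ≈ -1669.4)
d(F) + m = -27 - 13355/8 = -13571/8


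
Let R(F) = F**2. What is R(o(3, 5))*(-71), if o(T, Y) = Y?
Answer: -1775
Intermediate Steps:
R(o(3, 5))*(-71) = 5**2*(-71) = 25*(-71) = -1775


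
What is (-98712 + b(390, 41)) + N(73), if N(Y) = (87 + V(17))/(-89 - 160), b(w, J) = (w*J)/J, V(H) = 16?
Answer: -24482281/249 ≈ -98322.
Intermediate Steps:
b(w, J) = w (b(w, J) = (J*w)/J = w)
N(Y) = -103/249 (N(Y) = (87 + 16)/(-89 - 160) = 103/(-249) = 103*(-1/249) = -103/249)
(-98712 + b(390, 41)) + N(73) = (-98712 + 390) - 103/249 = -98322 - 103/249 = -24482281/249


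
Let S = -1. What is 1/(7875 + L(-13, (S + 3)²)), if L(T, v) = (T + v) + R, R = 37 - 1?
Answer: 1/7902 ≈ 0.00012655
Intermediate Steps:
R = 36
L(T, v) = 36 + T + v (L(T, v) = (T + v) + 36 = 36 + T + v)
1/(7875 + L(-13, (S + 3)²)) = 1/(7875 + (36 - 13 + (-1 + 3)²)) = 1/(7875 + (36 - 13 + 2²)) = 1/(7875 + (36 - 13 + 4)) = 1/(7875 + 27) = 1/7902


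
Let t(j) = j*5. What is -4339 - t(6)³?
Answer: -31339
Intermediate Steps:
t(j) = 5*j
-4339 - t(6)³ = -4339 - (5*6)³ = -4339 - 1*30³ = -4339 - 1*27000 = -4339 - 27000 = -31339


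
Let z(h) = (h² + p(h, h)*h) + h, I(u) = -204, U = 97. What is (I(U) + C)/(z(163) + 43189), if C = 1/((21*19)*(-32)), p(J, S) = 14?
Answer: -2604673/921887904 ≈ -0.0028254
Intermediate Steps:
z(h) = h² + 15*h (z(h) = (h² + 14*h) + h = h² + 15*h)
C = -1/12768 (C = 1/(399*(-32)) = 1/(-12768) = -1/12768 ≈ -7.8321e-5)
(I(U) + C)/(z(163) + 43189) = (-204 - 1/12768)/(163*(15 + 163) + 43189) = -2604673/(12768*(163*178 + 43189)) = -2604673/(12768*(29014 + 43189)) = -2604673/12768/72203 = -2604673/12768*1/72203 = -2604673/921887904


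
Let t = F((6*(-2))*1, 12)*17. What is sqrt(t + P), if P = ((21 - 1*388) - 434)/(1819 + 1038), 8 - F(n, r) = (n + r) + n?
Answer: sqrt(2772944203)/2857 ≈ 18.431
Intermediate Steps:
F(n, r) = 8 - r - 2*n (F(n, r) = 8 - ((n + r) + n) = 8 - (r + 2*n) = 8 + (-r - 2*n) = 8 - r - 2*n)
P = -801/2857 (P = ((21 - 388) - 434)/2857 = (-367 - 434)*(1/2857) = -801*1/2857 = -801/2857 ≈ -0.28036)
t = 340 (t = (8 - 1*12 - 2*6*(-2))*17 = (8 - 12 - (-24))*17 = (8 - 12 - 2*(-12))*17 = (8 - 12 + 24)*17 = 20*17 = 340)
sqrt(t + P) = sqrt(340 - 801/2857) = sqrt(970579/2857) = sqrt(2772944203)/2857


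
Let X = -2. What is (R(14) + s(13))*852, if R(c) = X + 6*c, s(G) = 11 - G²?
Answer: -64752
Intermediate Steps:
R(c) = -2 + 6*c
(R(14) + s(13))*852 = ((-2 + 6*14) + (11 - 1*13²))*852 = ((-2 + 84) + (11 - 1*169))*852 = (82 + (11 - 169))*852 = (82 - 158)*852 = -76*852 = -64752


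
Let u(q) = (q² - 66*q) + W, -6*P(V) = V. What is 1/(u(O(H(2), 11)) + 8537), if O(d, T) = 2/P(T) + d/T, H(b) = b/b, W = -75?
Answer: 1/8529 ≈ 0.00011725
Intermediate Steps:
P(V) = -V/6
H(b) = 1
O(d, T) = -12/T + d/T (O(d, T) = 2/((-T/6)) + d/T = 2*(-6/T) + d/T = -12/T + d/T)
u(q) = -75 + q² - 66*q (u(q) = (q² - 66*q) - 75 = -75 + q² - 66*q)
1/(u(O(H(2), 11)) + 8537) = 1/((-75 + ((-12 + 1)/11)² - 66*(-12 + 1)/11) + 8537) = 1/((-75 + ((1/11)*(-11))² - 6*(-11)) + 8537) = 1/((-75 + (-1)² - 66*(-1)) + 8537) = 1/((-75 + 1 + 66) + 8537) = 1/(-8 + 8537) = 1/8529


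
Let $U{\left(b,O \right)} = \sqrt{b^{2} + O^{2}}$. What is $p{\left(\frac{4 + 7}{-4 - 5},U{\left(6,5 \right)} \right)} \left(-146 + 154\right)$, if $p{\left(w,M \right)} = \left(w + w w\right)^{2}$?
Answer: $\frac{3872}{6561} \approx 0.59015$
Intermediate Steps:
$U{\left(b,O \right)} = \sqrt{O^{2} + b^{2}}$
$p{\left(w,M \right)} = \left(w + w^{2}\right)^{2}$
$p{\left(\frac{4 + 7}{-4 - 5},U{\left(6,5 \right)} \right)} \left(-146 + 154\right) = \left(\frac{4 + 7}{-4 - 5}\right)^{2} \left(1 + \frac{4 + 7}{-4 - 5}\right)^{2} \left(-146 + 154\right) = \left(\frac{11}{-9}\right)^{2} \left(1 + \frac{11}{-9}\right)^{2} \cdot 8 = \left(11 \left(- \frac{1}{9}\right)\right)^{2} \left(1 + 11 \left(- \frac{1}{9}\right)\right)^{2} \cdot 8 = \left(- \frac{11}{9}\right)^{2} \left(1 - \frac{11}{9}\right)^{2} \cdot 8 = \frac{121 \left(- \frac{2}{9}\right)^{2}}{81} \cdot 8 = \frac{121}{81} \cdot \frac{4}{81} \cdot 8 = \frac{484}{6561} \cdot 8 = \frac{3872}{6561}$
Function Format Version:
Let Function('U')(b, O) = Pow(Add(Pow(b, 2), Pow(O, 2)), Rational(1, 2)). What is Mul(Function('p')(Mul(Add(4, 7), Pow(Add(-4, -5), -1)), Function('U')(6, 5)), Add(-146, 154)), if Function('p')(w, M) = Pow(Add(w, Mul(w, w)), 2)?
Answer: Rational(3872, 6561) ≈ 0.59015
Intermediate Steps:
Function('U')(b, O) = Pow(Add(Pow(O, 2), Pow(b, 2)), Rational(1, 2))
Function('p')(w, M) = Pow(Add(w, Pow(w, 2)), 2)
Mul(Function('p')(Mul(Add(4, 7), Pow(Add(-4, -5), -1)), Function('U')(6, 5)), Add(-146, 154)) = Mul(Mul(Pow(Mul(Add(4, 7), Pow(Add(-4, -5), -1)), 2), Pow(Add(1, Mul(Add(4, 7), Pow(Add(-4, -5), -1))), 2)), Add(-146, 154)) = Mul(Mul(Pow(Mul(11, Pow(-9, -1)), 2), Pow(Add(1, Mul(11, Pow(-9, -1))), 2)), 8) = Mul(Mul(Pow(Mul(11, Rational(-1, 9)), 2), Pow(Add(1, Mul(11, Rational(-1, 9))), 2)), 8) = Mul(Mul(Pow(Rational(-11, 9), 2), Pow(Add(1, Rational(-11, 9)), 2)), 8) = Mul(Mul(Rational(121, 81), Pow(Rational(-2, 9), 2)), 8) = Mul(Mul(Rational(121, 81), Rational(4, 81)), 8) = Mul(Rational(484, 6561), 8) = Rational(3872, 6561)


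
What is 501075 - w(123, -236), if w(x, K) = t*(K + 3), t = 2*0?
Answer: 501075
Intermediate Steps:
t = 0
w(x, K) = 0 (w(x, K) = 0*(K + 3) = 0*(3 + K) = 0)
501075 - w(123, -236) = 501075 - 1*0 = 501075 + 0 = 501075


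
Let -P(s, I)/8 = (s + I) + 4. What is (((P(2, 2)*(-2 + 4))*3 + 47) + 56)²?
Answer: 78961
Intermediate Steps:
P(s, I) = -32 - 8*I - 8*s (P(s, I) = -8*((s + I) + 4) = -8*((I + s) + 4) = -8*(4 + I + s) = -32 - 8*I - 8*s)
(((P(2, 2)*(-2 + 4))*3 + 47) + 56)² = ((((-32 - 8*2 - 8*2)*(-2 + 4))*3 + 47) + 56)² = ((((-32 - 16 - 16)*2)*3 + 47) + 56)² = ((-64*2*3 + 47) + 56)² = ((-128*3 + 47) + 56)² = ((-384 + 47) + 56)² = (-337 + 56)² = (-281)² = 78961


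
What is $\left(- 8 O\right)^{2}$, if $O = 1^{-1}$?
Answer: $64$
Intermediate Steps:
$O = 1$
$\left(- 8 O\right)^{2} = \left(\left(-8\right) 1\right)^{2} = \left(-8\right)^{2} = 64$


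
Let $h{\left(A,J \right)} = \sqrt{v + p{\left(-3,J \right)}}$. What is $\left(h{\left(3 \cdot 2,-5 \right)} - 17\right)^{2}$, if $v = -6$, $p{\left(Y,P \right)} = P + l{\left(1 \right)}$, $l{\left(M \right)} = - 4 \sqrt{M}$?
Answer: $\left(17 - i \sqrt{15}\right)^{2} \approx 274.0 - 131.68 i$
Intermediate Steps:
$p{\left(Y,P \right)} = -4 + P$ ($p{\left(Y,P \right)} = P - 4 \sqrt{1} = P - 4 = -4 + P$)
$h{\left(A,J \right)} = \sqrt{-10 + J}$ ($h{\left(A,J \right)} = \sqrt{-6 + \left(-4 + J\right)} = \sqrt{-10 + J}$)
$\left(h{\left(3 \cdot 2,-5 \right)} - 17\right)^{2} = \left(\sqrt{-10 - 5} - 17\right)^{2} = \left(\sqrt{-15} - 17\right)^{2} = \left(i \sqrt{15} - 17\right)^{2} = \left(-17 + i \sqrt{15}\right)^{2}$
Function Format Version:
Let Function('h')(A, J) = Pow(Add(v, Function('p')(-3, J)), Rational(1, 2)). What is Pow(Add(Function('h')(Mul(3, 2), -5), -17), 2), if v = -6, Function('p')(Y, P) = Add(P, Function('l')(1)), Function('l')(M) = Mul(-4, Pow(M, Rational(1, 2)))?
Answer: Pow(Add(17, Mul(-1, I, Pow(15, Rational(1, 2)))), 2) ≈ Add(274.00, Mul(-131.68, I))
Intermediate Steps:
Function('p')(Y, P) = Add(-4, P) (Function('p')(Y, P) = Add(P, Mul(-4, Pow(1, Rational(1, 2)))) = Add(P, Mul(-4, 1)) = Add(P, -4) = Add(-4, P))
Function('h')(A, J) = Pow(Add(-10, J), Rational(1, 2)) (Function('h')(A, J) = Pow(Add(-6, Add(-4, J)), Rational(1, 2)) = Pow(Add(-10, J), Rational(1, 2)))
Pow(Add(Function('h')(Mul(3, 2), -5), -17), 2) = Pow(Add(Pow(Add(-10, -5), Rational(1, 2)), -17), 2) = Pow(Add(Pow(-15, Rational(1, 2)), -17), 2) = Pow(Add(Mul(I, Pow(15, Rational(1, 2))), -17), 2) = Pow(Add(-17, Mul(I, Pow(15, Rational(1, 2)))), 2)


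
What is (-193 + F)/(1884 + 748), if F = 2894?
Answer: 2701/2632 ≈ 1.0262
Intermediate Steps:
(-193 + F)/(1884 + 748) = (-193 + 2894)/(1884 + 748) = 2701/2632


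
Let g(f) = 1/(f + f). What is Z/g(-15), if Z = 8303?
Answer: -249090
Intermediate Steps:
g(f) = 1/(2*f)
Z/g(-15) = 8303/(((½)/(-15))) = 8303/(((½)*(-1/15))) = 8303/(-1/30) = 8303*(-30) = -249090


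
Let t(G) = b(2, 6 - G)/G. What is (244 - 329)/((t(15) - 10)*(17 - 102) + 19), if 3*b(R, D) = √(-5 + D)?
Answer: -5983065/61172087 - 13005*I*√14/61172087 ≈ -0.097807 - 0.00079546*I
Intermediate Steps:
b(R, D) = √(-5 + D)/3
t(G) = √(1 - G)/(3*G) (t(G) = (√(-5 + (6 - G))/3)/G = (√(1 - G)/3)/G = √(1 - G)/(3*G))
(244 - 329)/((t(15) - 10)*(17 - 102) + 19) = (244 - 329)/(((⅓)*√(1 - 1*15)/15 - 10)*(17 - 102) + 19) = -85/(((⅓)*(1/15)*√(1 - 15) - 10)*(-85) + 19) = -85/(((⅓)*(1/15)*√(-14) - 10)*(-85) + 19) = -85/(((⅓)*(1/15)*(I*√14) - 10)*(-85) + 19) = -85/((I*√14/45 - 10)*(-85) + 19) = -85/((-10 + I*√14/45)*(-85) + 19) = -85/((850 - 17*I*√14/9) + 19) = -85/(869 - 17*I*√14/9)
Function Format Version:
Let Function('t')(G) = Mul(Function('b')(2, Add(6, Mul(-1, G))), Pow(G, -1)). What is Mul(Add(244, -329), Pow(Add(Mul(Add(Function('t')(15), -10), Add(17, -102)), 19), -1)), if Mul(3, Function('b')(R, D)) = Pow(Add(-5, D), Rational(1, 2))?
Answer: Add(Rational(-5983065, 61172087), Mul(Rational(-13005, 61172087), I, Pow(14, Rational(1, 2)))) ≈ Add(-0.097807, Mul(-0.00079546, I))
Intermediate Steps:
Function('b')(R, D) = Mul(Rational(1, 3), Pow(Add(-5, D), Rational(1, 2)))
Function('t')(G) = Mul(Rational(1, 3), Pow(G, -1), Pow(Add(1, Mul(-1, G)), Rational(1, 2))) (Function('t')(G) = Mul(Mul(Rational(1, 3), Pow(Add(-5, Add(6, Mul(-1, G))), Rational(1, 2))), Pow(G, -1)) = Mul(Mul(Rational(1, 3), Pow(Add(1, Mul(-1, G)), Rational(1, 2))), Pow(G, -1)) = Mul(Rational(1, 3), Pow(G, -1), Pow(Add(1, Mul(-1, G)), Rational(1, 2))))
Mul(Add(244, -329), Pow(Add(Mul(Add(Function('t')(15), -10), Add(17, -102)), 19), -1)) = Mul(Add(244, -329), Pow(Add(Mul(Add(Mul(Rational(1, 3), Pow(15, -1), Pow(Add(1, Mul(-1, 15)), Rational(1, 2))), -10), Add(17, -102)), 19), -1)) = Mul(-85, Pow(Add(Mul(Add(Mul(Rational(1, 3), Rational(1, 15), Pow(Add(1, -15), Rational(1, 2))), -10), -85), 19), -1)) = Mul(-85, Pow(Add(Mul(Add(Mul(Rational(1, 3), Rational(1, 15), Pow(-14, Rational(1, 2))), -10), -85), 19), -1)) = Mul(-85, Pow(Add(Mul(Add(Mul(Rational(1, 3), Rational(1, 15), Mul(I, Pow(14, Rational(1, 2)))), -10), -85), 19), -1)) = Mul(-85, Pow(Add(Mul(Add(Mul(Rational(1, 45), I, Pow(14, Rational(1, 2))), -10), -85), 19), -1)) = Mul(-85, Pow(Add(Mul(Add(-10, Mul(Rational(1, 45), I, Pow(14, Rational(1, 2)))), -85), 19), -1)) = Mul(-85, Pow(Add(Add(850, Mul(Rational(-17, 9), I, Pow(14, Rational(1, 2)))), 19), -1)) = Mul(-85, Pow(Add(869, Mul(Rational(-17, 9), I, Pow(14, Rational(1, 2)))), -1))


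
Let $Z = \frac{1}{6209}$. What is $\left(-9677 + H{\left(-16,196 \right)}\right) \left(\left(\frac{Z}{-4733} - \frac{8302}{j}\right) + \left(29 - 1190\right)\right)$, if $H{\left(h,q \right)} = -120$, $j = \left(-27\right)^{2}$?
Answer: $\frac{246065224314433052}{21423266613} \approx 1.1486 \cdot 10^{7}$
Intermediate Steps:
$j = 729$
$Z = \frac{1}{6209} \approx 0.00016106$
$\left(-9677 + H{\left(-16,196 \right)}\right) \left(\left(\frac{Z}{-4733} - \frac{8302}{j}\right) + \left(29 - 1190\right)\right) = \left(-9677 - 120\right) \left(\left(\frac{1}{6209 \left(-4733\right)} - \frac{8302}{729}\right) + \left(29 - 1190\right)\right) = - 9797 \left(\left(\frac{1}{6209} \left(- \frac{1}{4733}\right) - \frac{8302}{729}\right) + \left(29 - 1190\right)\right) = - 9797 \left(\left(- \frac{1}{29387197} - \frac{8302}{729}\right) - 1161\right) = - 9797 \left(- \frac{243972510223}{21423266613} - 1161\right) = \left(-9797\right) \left(- \frac{25116385047916}{21423266613}\right) = \frac{246065224314433052}{21423266613}$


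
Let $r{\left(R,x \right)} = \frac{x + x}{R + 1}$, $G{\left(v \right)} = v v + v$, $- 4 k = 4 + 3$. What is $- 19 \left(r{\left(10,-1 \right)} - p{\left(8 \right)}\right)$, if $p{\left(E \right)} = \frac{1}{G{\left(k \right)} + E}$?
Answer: $\frac{9006}{1639} \approx 5.4948$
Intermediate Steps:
$k = - \frac{7}{4}$ ($k = - \frac{4 + 3}{4} = \left(- \frac{1}{4}\right) 7 = - \frac{7}{4} \approx -1.75$)
$G{\left(v \right)} = v + v^{2}$ ($G{\left(v \right)} = v^{2} + v = v + v^{2}$)
$r{\left(R,x \right)} = \frac{2 x}{1 + R}$
$p{\left(E \right)} = \frac{1}{\frac{21}{16} + E}$ ($p{\left(E \right)} = \frac{1}{- \frac{7 \left(1 - \frac{7}{4}\right)}{4} + E} = \frac{1}{\left(- \frac{7}{4}\right) \left(- \frac{3}{4}\right) + E} = \frac{1}{\frac{21}{16} + E}$)
$- 19 \left(r{\left(10,-1 \right)} - p{\left(8 \right)}\right) = - 19 \left(2 \left(-1\right) \frac{1}{1 + 10} - \frac{16}{21 + 16 \cdot 8}\right) = - 19 \left(2 \left(-1\right) \frac{1}{11} - \frac{16}{21 + 128}\right) = - 19 \left(2 \left(-1\right) \frac{1}{11} - \frac{16}{149}\right) = - 19 \left(- \frac{2}{11} - 16 \cdot \frac{1}{149}\right) = - 19 \left(- \frac{2}{11} - \frac{16}{149}\right) = \left(-19\right) \left(- \frac{474}{1639}\right) = \frac{9006}{1639}$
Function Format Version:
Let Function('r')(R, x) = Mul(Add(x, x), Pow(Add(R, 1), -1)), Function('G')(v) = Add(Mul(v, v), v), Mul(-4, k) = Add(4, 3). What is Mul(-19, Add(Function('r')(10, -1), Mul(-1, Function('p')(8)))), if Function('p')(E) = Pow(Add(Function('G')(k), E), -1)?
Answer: Rational(9006, 1639) ≈ 5.4948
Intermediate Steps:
k = Rational(-7, 4) (k = Mul(Rational(-1, 4), Add(4, 3)) = Mul(Rational(-1, 4), 7) = Rational(-7, 4) ≈ -1.7500)
Function('G')(v) = Add(v, Pow(v, 2)) (Function('G')(v) = Add(Pow(v, 2), v) = Add(v, Pow(v, 2)))
Function('r')(R, x) = Mul(2, x, Pow(Add(1, R), -1)) (Function('r')(R, x) = Mul(Mul(2, x), Pow(Add(1, R), -1)) = Mul(2, x, Pow(Add(1, R), -1)))
Function('p')(E) = Pow(Add(Rational(21, 16), E), -1) (Function('p')(E) = Pow(Add(Mul(Rational(-7, 4), Add(1, Rational(-7, 4))), E), -1) = Pow(Add(Mul(Rational(-7, 4), Rational(-3, 4)), E), -1) = Pow(Add(Rational(21, 16), E), -1))
Mul(-19, Add(Function('r')(10, -1), Mul(-1, Function('p')(8)))) = Mul(-19, Add(Mul(2, -1, Pow(Add(1, 10), -1)), Mul(-1, Mul(16, Pow(Add(21, Mul(16, 8)), -1))))) = Mul(-19, Add(Mul(2, -1, Pow(11, -1)), Mul(-1, Mul(16, Pow(Add(21, 128), -1))))) = Mul(-19, Add(Mul(2, -1, Rational(1, 11)), Mul(-1, Mul(16, Pow(149, -1))))) = Mul(-19, Add(Rational(-2, 11), Mul(-1, Mul(16, Rational(1, 149))))) = Mul(-19, Add(Rational(-2, 11), Mul(-1, Rational(16, 149)))) = Mul(-19, Add(Rational(-2, 11), Rational(-16, 149))) = Mul(-19, Rational(-474, 1639)) = Rational(9006, 1639)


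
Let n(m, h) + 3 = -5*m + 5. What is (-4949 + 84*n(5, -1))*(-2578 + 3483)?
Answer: -6227305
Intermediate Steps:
n(m, h) = 2 - 5*m (n(m, h) = -3 + (-5*m + 5) = -3 + (5 - 5*m) = 2 - 5*m)
(-4949 + 84*n(5, -1))*(-2578 + 3483) = (-4949 + 84*(2 - 5*5))*(-2578 + 3483) = (-4949 + 84*(2 - 25))*905 = (-4949 + 84*(-23))*905 = (-4949 - 1932)*905 = -6881*905 = -6227305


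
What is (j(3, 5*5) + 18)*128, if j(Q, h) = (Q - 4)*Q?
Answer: 1920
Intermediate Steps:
j(Q, h) = Q*(-4 + Q) (j(Q, h) = (-4 + Q)*Q = Q*(-4 + Q))
(j(3, 5*5) + 18)*128 = (3*(-4 + 3) + 18)*128 = (3*(-1) + 18)*128 = (-3 + 18)*128 = 15*128 = 1920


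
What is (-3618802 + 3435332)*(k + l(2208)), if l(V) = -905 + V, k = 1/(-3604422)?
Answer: -430839102685775/1802211 ≈ -2.3906e+8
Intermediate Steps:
k = -1/3604422 ≈ -2.7744e-7
(-3618802 + 3435332)*(k + l(2208)) = (-3618802 + 3435332)*(-1/3604422 + (-905 + 2208)) = -183470*(-1/3604422 + 1303) = -183470*4696561865/3604422 = -430839102685775/1802211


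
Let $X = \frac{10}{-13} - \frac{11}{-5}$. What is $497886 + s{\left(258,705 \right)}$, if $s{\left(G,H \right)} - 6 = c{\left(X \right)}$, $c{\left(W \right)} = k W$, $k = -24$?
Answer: $\frac{32360748}{65} \approx 4.9786 \cdot 10^{5}$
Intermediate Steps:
$X = \frac{93}{65}$ ($X = 10 \left(- \frac{1}{13}\right) - - \frac{11}{5} = - \frac{10}{13} + \frac{11}{5} = \frac{93}{65} \approx 1.4308$)
$c{\left(W \right)} = - 24 W$
$s{\left(G,H \right)} = - \frac{1842}{65}$ ($s{\left(G,H \right)} = 6 - \frac{2232}{65} = - \frac{1842}{65}$)
$497886 + s{\left(258,705 \right)} = 497886 - \frac{1842}{65} = \frac{32360748}{65}$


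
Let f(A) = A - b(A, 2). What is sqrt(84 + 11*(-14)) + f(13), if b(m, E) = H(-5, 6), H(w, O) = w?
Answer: 18 + I*sqrt(70) ≈ 18.0 + 8.3666*I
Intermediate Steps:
b(m, E) = -5
f(A) = 5 + A (f(A) = A - 1*(-5) = A + 5 = 5 + A)
sqrt(84 + 11*(-14)) + f(13) = sqrt(84 + 11*(-14)) + (5 + 13) = sqrt(84 - 154) + 18 = sqrt(-70) + 18 = I*sqrt(70) + 18 = 18 + I*sqrt(70)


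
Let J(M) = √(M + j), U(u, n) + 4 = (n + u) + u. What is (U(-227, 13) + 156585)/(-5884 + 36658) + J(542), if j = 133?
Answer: 78070/15387 + 15*√3 ≈ 31.055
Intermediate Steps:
U(u, n) = -4 + n + 2*u (U(u, n) = -4 + ((n + u) + u) = -4 + (n + 2*u) = -4 + n + 2*u)
J(M) = √(133 + M) (J(M) = √(M + 133) = √(133 + M))
(U(-227, 13) + 156585)/(-5884 + 36658) + J(542) = ((-4 + 13 + 2*(-227)) + 156585)/(-5884 + 36658) + √(133 + 542) = ((-4 + 13 - 454) + 156585)/30774 + √675 = (-445 + 156585)*(1/30774) + 15*√3 = 156140*(1/30774) + 15*√3 = 78070/15387 + 15*√3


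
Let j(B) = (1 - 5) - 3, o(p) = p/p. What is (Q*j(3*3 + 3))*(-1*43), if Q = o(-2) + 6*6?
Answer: 11137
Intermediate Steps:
o(p) = 1
Q = 37 (Q = 1 + 6*6 = 1 + 36 = 37)
j(B) = -7 (j(B) = -4 - 3 = -7)
(Q*j(3*3 + 3))*(-1*43) = (37*(-7))*(-1*43) = -259*(-43) = 11137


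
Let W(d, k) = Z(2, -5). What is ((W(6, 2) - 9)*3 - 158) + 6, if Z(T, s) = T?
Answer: -173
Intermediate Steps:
W(d, k) = 2
((W(6, 2) - 9)*3 - 158) + 6 = ((2 - 9)*3 - 158) + 6 = (-7*3 - 158) + 6 = (-21 - 158) + 6 = -179 + 6 = -173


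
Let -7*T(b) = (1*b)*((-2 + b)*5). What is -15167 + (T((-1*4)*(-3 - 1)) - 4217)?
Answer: -19544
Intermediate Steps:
T(b) = -b*(-10 + 5*b)/7 (T(b) = -1*b*(-2 + b)*5/7 = -b*(-10 + 5*b)/7)
-15167 + (T((-1*4)*(-3 - 1)) - 4217) = -15167 + (5*((-1*4)*(-3 - 1))*(2 - (-1*4)*(-3 - 1))/7 - 4217) = -15167 + (5*(-4*(-4))*(2 - (-4)*(-4))/7 - 4217) = -15167 + ((5/7)*16*(2 - 1*16) - 4217) = -15167 + ((5/7)*16*(2 - 16) - 4217) = -15167 + ((5/7)*16*(-14) - 4217) = -15167 + (-160 - 4217) = -15167 - 4377 = -19544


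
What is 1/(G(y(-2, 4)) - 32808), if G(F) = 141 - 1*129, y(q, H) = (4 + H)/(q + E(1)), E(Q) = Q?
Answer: -1/32796 ≈ -3.0492e-5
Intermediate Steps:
y(q, H) = (4 + H)/(1 + q) (y(q, H) = (4 + H)/(q + 1) = (4 + H)/(1 + q))
G(F) = 12 (G(F) = 141 - 129 = 12)
1/(G(y(-2, 4)) - 32808) = 1/(12 - 32808) = 1/(-32796) = -1/32796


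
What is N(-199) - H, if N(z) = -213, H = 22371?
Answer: -22584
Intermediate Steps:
N(-199) - H = -213 - 1*22371 = -213 - 22371 = -22584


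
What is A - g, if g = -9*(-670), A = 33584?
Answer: 27554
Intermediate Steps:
g = 6030
A - g = 33584 - 1*6030 = 33584 - 6030 = 27554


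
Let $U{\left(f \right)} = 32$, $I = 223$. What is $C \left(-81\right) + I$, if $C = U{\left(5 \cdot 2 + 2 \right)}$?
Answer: $-2369$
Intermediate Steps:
$C = 32$
$C \left(-81\right) + I = 32 \left(-81\right) + 223 = -2592 + 223 = -2369$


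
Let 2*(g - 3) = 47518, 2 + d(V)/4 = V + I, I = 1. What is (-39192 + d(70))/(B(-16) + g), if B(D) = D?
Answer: -19458/11873 ≈ -1.6388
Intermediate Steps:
d(V) = -4 + 4*V (d(V) = -8 + 4*(V + 1) = -8 + 4*(1 + V) = -8 + (4 + 4*V) = -4 + 4*V)
g = 23762 (g = 3 + (½)*47518 = 3 + 23759 = 23762)
(-39192 + d(70))/(B(-16) + g) = (-39192 + (-4 + 4*70))/(-16 + 23762) = (-39192 + (-4 + 280))/23746 = (-39192 + 276)*(1/23746) = -38916*1/23746 = -19458/11873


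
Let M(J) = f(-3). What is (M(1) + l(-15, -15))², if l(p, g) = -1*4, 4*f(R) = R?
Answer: 361/16 ≈ 22.563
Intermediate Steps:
f(R) = R/4
M(J) = -¾ (M(J) = (¼)*(-3) = -¾)
l(p, g) = -4
(M(1) + l(-15, -15))² = (-¾ - 4)² = (-19/4)² = 361/16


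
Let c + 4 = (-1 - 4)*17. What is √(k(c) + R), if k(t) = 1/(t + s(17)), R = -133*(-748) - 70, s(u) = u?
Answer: √14315614/12 ≈ 315.30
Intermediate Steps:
R = 99414 (R = 99484 - 70 = 99414)
c = -89 (c = -4 + (-1 - 4)*17 = -4 - 5*17 = -4 - 85 = -89)
k(t) = 1/(17 + t) (k(t) = 1/(t + 17) = 1/(17 + t))
√(k(c) + R) = √(1/(17 - 89) + 99414) = √(1/(-72) + 99414) = √(-1/72 + 99414) = √(7157807/72) = √14315614/12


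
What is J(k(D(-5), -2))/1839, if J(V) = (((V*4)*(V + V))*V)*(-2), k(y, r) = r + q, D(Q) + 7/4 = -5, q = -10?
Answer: 9216/613 ≈ 15.034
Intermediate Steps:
D(Q) = -27/4 (D(Q) = -7/4 - 5 = -27/4)
k(y, r) = -10 + r (k(y, r) = r - 10 = -10 + r)
J(V) = -16*V³ (J(V) = (((4*V)*(2*V))*V)*(-2) = ((8*V²)*V)*(-2) = (8*V³)*(-2) = -16*V³)
J(k(D(-5), -2))/1839 = -16*(-10 - 2)³/1839 = -16*(-12)³*(1/1839) = -16*(-1728)*(1/1839) = 27648*(1/1839) = 9216/613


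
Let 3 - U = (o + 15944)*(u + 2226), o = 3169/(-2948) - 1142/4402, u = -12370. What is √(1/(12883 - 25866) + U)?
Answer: 2*√17932274128440779536474353869/21060204671 ≈ 12717.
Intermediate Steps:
o = -8658277/6488548 (o = 3169*(-1/2948) - 1142*1/4402 = -3169/2948 - 571/2201 = -8658277/6488548 ≈ -1.3344)
U = 262335893491171/1622137 (U = 3 - (-8658277/6488548 + 15944)*(-12370 + 2226) = 3 - 103444751035*(-10144)/6488548 = 3 - 1*(-262335888624760/1622137) = 3 + 262335888624760/1622137 = 262335893491171/1622137 ≈ 1.6172e+8)
√(1/(12883 - 25866) + U) = √(1/(12883 - 25866) + 262335893491171/1622137) = √(1/(-12983) + 262335893491171/1622137) = √(-1/12983 + 262335893491171/1622137) = √(3405906905194250956/21060204671) = 2*√17932274128440779536474353869/21060204671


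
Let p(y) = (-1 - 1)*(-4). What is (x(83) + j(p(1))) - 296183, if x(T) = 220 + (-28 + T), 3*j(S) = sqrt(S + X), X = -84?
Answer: -295908 + 2*I*sqrt(19)/3 ≈ -2.9591e+5 + 2.9059*I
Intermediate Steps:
p(y) = 8 (p(y) = -2*(-4) = 8)
j(S) = sqrt(-84 + S)/3 (j(S) = sqrt(S - 84)/3 = sqrt(-84 + S)/3)
x(T) = 192 + T
(x(83) + j(p(1))) - 296183 = ((192 + 83) + sqrt(-84 + 8)/3) - 296183 = (275 + sqrt(-76)/3) - 296183 = (275 + (2*I*sqrt(19))/3) - 296183 = (275 + 2*I*sqrt(19)/3) - 296183 = -295908 + 2*I*sqrt(19)/3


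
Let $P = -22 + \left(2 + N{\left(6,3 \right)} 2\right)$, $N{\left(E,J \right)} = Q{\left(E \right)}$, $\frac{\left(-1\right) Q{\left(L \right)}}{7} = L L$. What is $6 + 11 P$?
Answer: $-5758$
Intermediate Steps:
$Q{\left(L \right)} = - 7 L^{2}$ ($Q{\left(L \right)} = - 7 L L = - 7 L^{2}$)
$N{\left(E,J \right)} = - 7 E^{2}$
$P = -524$ ($P = -22 + \left(2 + - 7 \cdot 6^{2} \cdot 2\right) = -22 + \left(2 + \left(-7\right) 36 \cdot 2\right) = -22 + \left(2 - 504\right) = -22 - 502 = -524$)
$6 + 11 P = 6 + 11 \left(-524\right) = 6 - 5764 = -5758$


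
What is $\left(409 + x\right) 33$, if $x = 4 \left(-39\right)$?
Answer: $8349$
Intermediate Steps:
$x = -156$
$\left(409 + x\right) 33 = \left(409 - 156\right) 33 = 253 \cdot 33 = 8349$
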